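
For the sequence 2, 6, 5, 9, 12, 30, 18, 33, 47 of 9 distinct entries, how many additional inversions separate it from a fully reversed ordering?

Maximum inversions for 9 distinct elements is C(9, 2) = 9·8/2 = 36.
Current inversions — for each element, count later smaller elements:
2: 0
6: 1
5: 0
9: 0
12: 0
30: 1
18: 0
33: 0
47: 0
Current total: 0 + 1 + 0 + 0 + 0 + 1 + 0 + 0 + 0 = 2
Shortfall: 36 − 2 = 34

34 inversions short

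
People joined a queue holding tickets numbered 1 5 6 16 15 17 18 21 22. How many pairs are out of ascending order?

There is 1 inversion.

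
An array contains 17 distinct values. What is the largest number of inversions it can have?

136 inversions

A reversed (strictly descending) arrangement makes every pair an inversion, giving C(17, 2) inversions.
C(17, 2) = 17·16/2 = 136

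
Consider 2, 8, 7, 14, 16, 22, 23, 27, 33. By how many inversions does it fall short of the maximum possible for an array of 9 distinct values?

Maximum inversions for 9 distinct elements is C(9, 2) = 9·8/2 = 36.
Current inversions — for each element, count later smaller elements:
2: 0
8: 1
7: 0
14: 0
16: 0
22: 0
23: 0
27: 0
33: 0
Current total: 0 + 1 + 0 + 0 + 0 + 0 + 0 + 0 + 0 = 1
Shortfall: 36 − 1 = 35

35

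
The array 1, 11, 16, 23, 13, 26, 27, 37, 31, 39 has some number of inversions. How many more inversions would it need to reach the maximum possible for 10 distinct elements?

42

Maximum inversions for 10 distinct elements is C(10, 2) = 10·9/2 = 45.
Current inversions — for each element, count later smaller elements:
1: 0
11: 0
16: 1
23: 1
13: 0
26: 0
27: 0
37: 1
31: 0
39: 0
Current total: 0 + 0 + 1 + 1 + 0 + 0 + 0 + 1 + 0 + 0 = 3
Shortfall: 45 − 3 = 42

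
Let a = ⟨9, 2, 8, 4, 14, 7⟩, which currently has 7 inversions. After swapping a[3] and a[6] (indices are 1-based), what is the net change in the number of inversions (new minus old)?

-1

Positions 3 and 6 hold 8 and 7; after swapping, the array is [9, 2, 7, 4, 14, 8].
Sweep left to right; for each value list the smaller values that follow it:
9: 4
2: 0
7: 1
4: 0
14: 1
8: 0
Sum: 4 + 0 + 1 + 0 + 1 + 0 = 6
Change: 6 − 7 = -1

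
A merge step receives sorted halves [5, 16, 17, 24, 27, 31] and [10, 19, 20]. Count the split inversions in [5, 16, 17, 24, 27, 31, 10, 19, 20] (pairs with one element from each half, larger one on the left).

11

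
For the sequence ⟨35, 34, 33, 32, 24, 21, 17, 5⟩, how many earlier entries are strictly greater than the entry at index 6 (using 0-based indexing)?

6

The element at index 6 is 17.
Elements before it: 35, 34, 33, 32, 24, 21
Those larger than 17: 35, 34, 33, 32, 24, 21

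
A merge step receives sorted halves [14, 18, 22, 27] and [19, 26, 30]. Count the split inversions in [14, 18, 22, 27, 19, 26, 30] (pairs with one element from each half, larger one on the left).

3 cross-inversions

Take each right-half value and tally the left-half values above it:
r = 19: 22, 27 → 2
r = 26: 27 → 1
r = 30: none → 0
Cross-inversions: 2 + 1 + 0 = 3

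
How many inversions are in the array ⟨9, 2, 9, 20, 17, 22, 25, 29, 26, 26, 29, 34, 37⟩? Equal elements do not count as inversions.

Sweep left to right; for each value list the smaller values that follow it:
9 → 2 → 1
2 → none → 0
9 → none → 0
20 → 17 → 1
17 → none → 0
22 → none → 0
25 → none → 0
29 → 26, 26 → 2
26 → none → 0
26 → none → 0
29 → none → 0
34 → none → 0
37 → none → 0
Sum: 1 + 0 + 0 + 1 + 0 + 0 + 0 + 2 + 0 + 0 + 0 + 0 + 0 = 4

Out-of-order pairs: 4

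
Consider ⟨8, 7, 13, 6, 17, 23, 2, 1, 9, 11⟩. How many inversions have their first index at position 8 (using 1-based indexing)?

0 such elements

The element at index 8 is 1.
Elements after it: 9, 11
None of them are smaller than 1.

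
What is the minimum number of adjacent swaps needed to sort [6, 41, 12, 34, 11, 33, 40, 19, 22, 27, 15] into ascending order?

The minimum number of adjacent swaps to sort an array equals its inversion count, since every such swap removes exactly one inversion.
Count inversions — for each element, later elements that are smaller:
6: none → 0
41: 12, 34, 11, 33, 40, 19, 22, 27, 15 → 9
12: 11 → 1
34: 11, 33, 19, 22, 27, 15 → 6
11: none → 0
33: 19, 22, 27, 15 → 4
40: 19, 22, 27, 15 → 4
19: 15 → 1
22: 15 → 1
27: 15 → 1
15: none → 0
Total inversions: 0 + 9 + 1 + 6 + 0 + 4 + 4 + 1 + 1 + 1 + 0 = 27

27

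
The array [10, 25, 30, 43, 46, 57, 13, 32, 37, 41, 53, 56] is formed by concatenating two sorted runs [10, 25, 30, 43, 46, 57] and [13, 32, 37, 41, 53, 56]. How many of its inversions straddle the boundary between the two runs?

16

Take each right-half value and tally the left-half values above it:
r = 13: 25, 30, 43, 46, 57 → 5
r = 32: 43, 46, 57 → 3
r = 37: 43, 46, 57 → 3
r = 41: 43, 46, 57 → 3
r = 53: 57 → 1
r = 56: 57 → 1
Cross-inversions: 5 + 3 + 3 + 3 + 1 + 1 = 16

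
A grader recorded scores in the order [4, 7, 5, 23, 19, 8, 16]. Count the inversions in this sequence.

6 inversions

For each element, count later entries that are smaller:
4 → none → 0
7 → 5 → 1
5 → none → 0
23 → 19, 8, 16 → 3
19 → 8, 16 → 2
8 → none → 0
16 → none → 0
Sum: 0 + 1 + 0 + 3 + 2 + 0 + 0 = 6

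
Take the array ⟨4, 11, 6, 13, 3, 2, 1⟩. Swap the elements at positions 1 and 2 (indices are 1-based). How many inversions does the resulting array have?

Positions 1 and 2 hold 4 and 11; after swapping, the array is [11, 4, 6, 13, 3, 2, 1].
Element-by-element contributions:
11 → 4, 6, 3, 2, 1 → 5
4 → 3, 2, 1 → 3
6 → 3, 2, 1 → 3
13 → 3, 2, 1 → 3
3 → 2, 1 → 2
2 → 1 → 1
1 → none → 0
Sum: 5 + 3 + 3 + 3 + 2 + 1 + 0 = 17

17 inversions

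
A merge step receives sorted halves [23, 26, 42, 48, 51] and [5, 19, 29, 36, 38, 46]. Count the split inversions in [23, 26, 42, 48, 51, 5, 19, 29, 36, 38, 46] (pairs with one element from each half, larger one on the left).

21 split inversions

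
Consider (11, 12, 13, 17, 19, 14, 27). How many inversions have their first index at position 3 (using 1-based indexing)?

0

The element at index 3 is 13.
Elements after it: 17, 19, 14, 27
None of them are smaller than 13.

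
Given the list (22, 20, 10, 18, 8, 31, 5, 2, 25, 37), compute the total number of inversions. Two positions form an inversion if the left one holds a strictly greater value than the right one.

23 inversions

Sweep left to right; for each value list the smaller values that follow it:
22 → 20, 10, 18, 8, 5, 2 → 6
20 → 10, 18, 8, 5, 2 → 5
10 → 8, 5, 2 → 3
18 → 8, 5, 2 → 3
8 → 5, 2 → 2
31 → 5, 2, 25 → 3
5 → 2 → 1
2 → none → 0
25 → none → 0
37 → none → 0
Sum: 6 + 5 + 3 + 3 + 2 + 3 + 1 + 0 + 0 + 0 = 23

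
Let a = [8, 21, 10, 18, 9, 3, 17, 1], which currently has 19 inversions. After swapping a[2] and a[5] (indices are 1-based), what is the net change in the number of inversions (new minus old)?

Positions 2 and 5 hold 21 and 9; after swapping, the array is [8, 9, 10, 18, 21, 3, 17, 1].
Element-by-element contributions:
8 → 3, 1 → 2
9 → 3, 1 → 2
10 → 3, 1 → 2
18 → 3, 17, 1 → 3
21 → 3, 17, 1 → 3
3 → 1 → 1
17 → 1 → 1
1 → none → 0
Sum: 2 + 2 + 2 + 3 + 3 + 1 + 1 + 0 = 14
Change: 14 − 19 = -5

-5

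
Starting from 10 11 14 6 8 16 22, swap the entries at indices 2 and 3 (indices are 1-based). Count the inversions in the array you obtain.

7 inversions

Positions 2 and 3 hold 11 and 14; after swapping, the array is [10, 14, 11, 6, 8, 16, 22].
Element-by-element contributions:
10: 2
14: 3
11: 2
6: 0
8: 0
16: 0
22: 0
Sum: 2 + 3 + 2 + 0 + 0 + 0 + 0 = 7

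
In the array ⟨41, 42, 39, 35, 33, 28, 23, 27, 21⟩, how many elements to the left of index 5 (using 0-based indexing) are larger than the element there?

The element at index 5 is 28.
Elements before it: 41, 42, 39, 35, 33
Those larger than 28: 41, 42, 39, 35, 33

5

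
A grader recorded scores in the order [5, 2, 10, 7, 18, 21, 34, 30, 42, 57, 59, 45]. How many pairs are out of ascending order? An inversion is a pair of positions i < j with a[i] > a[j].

For each element, count later entries that are smaller:
5 → 2 → 1
2 → none → 0
10 → 7 → 1
7 → none → 0
18 → none → 0
21 → none → 0
34 → 30 → 1
30 → none → 0
42 → none → 0
57 → 45 → 1
59 → 45 → 1
45 → none → 0
Sum: 1 + 0 + 1 + 0 + 0 + 0 + 1 + 0 + 0 + 1 + 1 + 0 = 5

5 inversions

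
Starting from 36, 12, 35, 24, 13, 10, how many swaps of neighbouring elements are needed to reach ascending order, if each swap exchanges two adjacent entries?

Adjacent swaps: 12

Each adjacent swap fixes exactly one inversion, so the minimum swap count equals the number of inversions.
Count inversions — for each element, later elements that are smaller:
36: 12, 35, 24, 13, 10 → 5
12: 10 → 1
35: 24, 13, 10 → 3
24: 13, 10 → 2
13: 10 → 1
10: none → 0
Total inversions: 5 + 1 + 3 + 2 + 1 + 0 = 12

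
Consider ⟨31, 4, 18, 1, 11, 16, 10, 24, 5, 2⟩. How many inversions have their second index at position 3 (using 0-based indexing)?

The element at index 3 is 1.
Elements before it: 31, 4, 18
Those larger than 1: 31, 4, 18

3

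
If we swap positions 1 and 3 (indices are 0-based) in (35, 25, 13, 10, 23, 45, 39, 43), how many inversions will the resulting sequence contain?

7

Positions 1 and 3 hold 25 and 10; after swapping, the array is [35, 10, 13, 25, 23, 45, 39, 43].
For each element, count later entries that are smaller:
35 → 10, 13, 25, 23 → 4
10 → none → 0
13 → none → 0
25 → 23 → 1
23 → none → 0
45 → 39, 43 → 2
39 → none → 0
43 → none → 0
Sum: 4 + 0 + 0 + 1 + 0 + 2 + 0 + 0 = 7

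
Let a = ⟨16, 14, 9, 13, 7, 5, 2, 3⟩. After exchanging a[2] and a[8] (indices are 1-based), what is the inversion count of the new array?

Positions 2 and 8 hold 14 and 3; after swapping, the array is [16, 3, 9, 13, 7, 5, 2, 14].
Count, for each position, how many later elements it exceeds:
16 → 3, 9, 13, 7, 5, 2, 14 → 7
3 → 2 → 1
9 → 7, 5, 2 → 3
13 → 7, 5, 2 → 3
7 → 5, 2 → 2
5 → 2 → 1
2 → none → 0
14 → none → 0
Sum: 7 + 1 + 3 + 3 + 2 + 1 + 0 + 0 = 17

Inversions: 17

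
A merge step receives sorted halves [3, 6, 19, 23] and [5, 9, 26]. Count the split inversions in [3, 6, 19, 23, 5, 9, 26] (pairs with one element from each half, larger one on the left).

Split inversions: 5

Count, for every r in R, how many entries of L exceed r:
r = 5: 6, 19, 23 → 3
r = 9: 19, 23 → 2
r = 26: none → 0
Cross-inversions: 3 + 2 + 0 = 5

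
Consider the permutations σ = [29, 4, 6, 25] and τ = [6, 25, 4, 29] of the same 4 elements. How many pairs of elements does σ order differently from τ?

5 discordant pairs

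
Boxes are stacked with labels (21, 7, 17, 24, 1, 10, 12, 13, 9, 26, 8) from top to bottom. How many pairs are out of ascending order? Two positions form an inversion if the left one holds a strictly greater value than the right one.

29

For each element, count later entries that are smaller:
21: 8
7: 1
17: 6
24: 6
1: 0
10: 2
12: 2
13: 2
9: 1
26: 1
8: 0
Sum: 8 + 1 + 6 + 6 + 0 + 2 + 2 + 2 + 1 + 1 + 0 = 29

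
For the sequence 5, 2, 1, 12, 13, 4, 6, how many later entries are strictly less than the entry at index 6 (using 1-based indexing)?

0

The element at index 6 is 4.
Elements after it: 6
None of them are smaller than 4.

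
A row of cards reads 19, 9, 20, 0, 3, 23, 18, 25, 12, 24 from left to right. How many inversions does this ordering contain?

Count, for each position, how many later elements it exceeds:
19 → 9, 0, 3, 18, 12 → 5
9 → 0, 3 → 2
20 → 0, 3, 18, 12 → 4
0 → none → 0
3 → none → 0
23 → 18, 12 → 2
18 → 12 → 1
25 → 12, 24 → 2
12 → none → 0
24 → none → 0
Sum: 5 + 2 + 4 + 0 + 0 + 2 + 1 + 2 + 0 + 0 = 16

16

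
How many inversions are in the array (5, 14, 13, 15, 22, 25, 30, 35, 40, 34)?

For each element, count later entries that are smaller:
5 → none → 0
14 → 13 → 1
13 → none → 0
15 → none → 0
22 → none → 0
25 → none → 0
30 → none → 0
35 → 34 → 1
40 → 34 → 1
34 → none → 0
Sum: 0 + 1 + 0 + 0 + 0 + 0 + 0 + 1 + 1 + 0 = 3

3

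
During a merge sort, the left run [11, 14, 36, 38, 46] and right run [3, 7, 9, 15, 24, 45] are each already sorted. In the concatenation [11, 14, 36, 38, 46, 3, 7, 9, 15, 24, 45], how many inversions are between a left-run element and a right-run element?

22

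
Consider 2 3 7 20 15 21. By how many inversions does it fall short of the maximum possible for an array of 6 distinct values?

14

Maximum inversions for 6 distinct elements is C(6, 2) = 6·5/2 = 15.
Current inversions — for each element, count later smaller elements:
2: 0
3: 0
7: 0
20: 1
15: 0
21: 0
Current total: 0 + 0 + 0 + 1 + 0 + 0 = 1
Shortfall: 15 − 1 = 14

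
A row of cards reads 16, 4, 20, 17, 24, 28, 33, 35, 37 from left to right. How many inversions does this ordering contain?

Count, for each position, how many later elements it exceeds:
16: 1
4: 0
20: 1
17: 0
24: 0
28: 0
33: 0
35: 0
37: 0
Sum: 1 + 0 + 1 + 0 + 0 + 0 + 0 + 0 + 0 = 2

2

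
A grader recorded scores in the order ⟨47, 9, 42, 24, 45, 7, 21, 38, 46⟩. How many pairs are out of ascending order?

There are 18 out-of-order pairs.

Sweep left to right; for each value list the smaller values that follow it:
47: 8
9: 1
42: 4
24: 2
45: 3
7: 0
21: 0
38: 0
46: 0
Sum: 8 + 1 + 4 + 2 + 3 + 0 + 0 + 0 + 0 = 18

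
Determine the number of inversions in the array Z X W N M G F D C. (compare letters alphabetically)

For each element, count later entries that are smaller:
Z → X, W, N, M, G, F, D, C → 8
X → W, N, M, G, F, D, C → 7
W → N, M, G, F, D, C → 6
N → M, G, F, D, C → 5
M → G, F, D, C → 4
G → F, D, C → 3
F → D, C → 2
D → C → 1
C → none → 0
Sum: 8 + 7 + 6 + 5 + 4 + 3 + 2 + 1 + 0 = 36

Out-of-order pairs: 36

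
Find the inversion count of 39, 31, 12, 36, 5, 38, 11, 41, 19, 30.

Element-by-element contributions:
39 → 31, 12, 36, 5, 38, 11, 19, 30 → 8
31 → 12, 5, 11, 19, 30 → 5
12 → 5, 11 → 2
36 → 5, 11, 19, 30 → 4
5 → none → 0
38 → 11, 19, 30 → 3
11 → none → 0
41 → 19, 30 → 2
19 → none → 0
30 → none → 0
Sum: 8 + 5 + 2 + 4 + 0 + 3 + 0 + 2 + 0 + 0 = 24

There are 24 inversions.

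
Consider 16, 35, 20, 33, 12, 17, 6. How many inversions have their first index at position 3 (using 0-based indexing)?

3

The element at index 3 is 33.
Elements after it: 12, 17, 6
Those smaller than 33: 12, 17, 6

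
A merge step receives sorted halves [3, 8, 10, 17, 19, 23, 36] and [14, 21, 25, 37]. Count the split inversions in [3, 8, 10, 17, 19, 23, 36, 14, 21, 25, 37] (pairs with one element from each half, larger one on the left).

For each element r of the right run, count left-run elements greater than r:
r = 14: 17, 19, 23, 36 → 4
r = 21: 23, 36 → 2
r = 25: 36 → 1
r = 37: none → 0
Cross-inversions: 4 + 2 + 1 + 0 = 7

7 split inversions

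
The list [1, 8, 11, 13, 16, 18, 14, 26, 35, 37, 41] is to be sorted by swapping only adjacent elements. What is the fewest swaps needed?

2

Each adjacent swap fixes exactly one inversion, so the minimum swap count equals the number of inversions.
Count inversions — for each element, later elements that are smaller:
1: none → 0
8: none → 0
11: none → 0
13: none → 0
16: 14 → 1
18: 14 → 1
14: none → 0
26: none → 0
35: none → 0
37: none → 0
41: none → 0
Total inversions: 0 + 0 + 0 + 0 + 1 + 1 + 0 + 0 + 0 + 0 + 0 = 2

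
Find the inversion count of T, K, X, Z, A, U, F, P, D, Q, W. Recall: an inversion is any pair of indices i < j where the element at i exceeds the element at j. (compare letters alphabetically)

29 out-of-order pairs

For each element, count later entries that are smaller:
T: 6
K: 3
X: 7
Z: 7
A: 0
U: 4
F: 1
P: 1
D: 0
Q: 0
W: 0
Sum: 6 + 3 + 7 + 7 + 0 + 4 + 1 + 1 + 0 + 0 + 0 = 29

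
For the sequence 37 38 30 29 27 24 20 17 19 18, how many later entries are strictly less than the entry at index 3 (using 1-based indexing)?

7

The element at index 3 is 30.
Elements after it: 29, 27, 24, 20, 17, 19, 18
Those smaller than 30: 29, 27, 24, 20, 17, 19, 18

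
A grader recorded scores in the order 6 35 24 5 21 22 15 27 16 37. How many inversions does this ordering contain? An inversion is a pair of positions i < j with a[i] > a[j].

18

Element-by-element contributions:
6 → 5 → 1
35 → 24, 5, 21, 22, 15, 27, 16 → 7
24 → 5, 21, 22, 15, 16 → 5
5 → none → 0
21 → 15, 16 → 2
22 → 15, 16 → 2
15 → none → 0
27 → 16 → 1
16 → none → 0
37 → none → 0
Sum: 1 + 7 + 5 + 0 + 2 + 2 + 0 + 1 + 0 + 0 = 18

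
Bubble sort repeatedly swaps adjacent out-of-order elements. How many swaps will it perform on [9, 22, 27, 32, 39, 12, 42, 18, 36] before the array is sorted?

11 adjacent swaps

The minimum number of adjacent swaps to sort an array equals its inversion count, since every such swap removes exactly one inversion.
Count inversions — for each element, later elements that are smaller:
9: none → 0
22: 12, 18 → 2
27: 12, 18 → 2
32: 12, 18 → 2
39: 12, 18, 36 → 3
12: none → 0
42: 18, 36 → 2
18: none → 0
36: none → 0
Total inversions: 0 + 2 + 2 + 2 + 3 + 0 + 2 + 0 + 0 = 11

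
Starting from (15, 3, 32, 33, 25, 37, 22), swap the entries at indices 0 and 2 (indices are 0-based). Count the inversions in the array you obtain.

8 inversions

Positions 0 and 2 hold 15 and 32; after swapping, the array is [32, 3, 15, 33, 25, 37, 22].
Count, for each position, how many later elements it exceeds:
32 → 3, 15, 25, 22 → 4
3 → none → 0
15 → none → 0
33 → 25, 22 → 2
25 → 22 → 1
37 → 22 → 1
22 → none → 0
Sum: 4 + 0 + 0 + 2 + 1 + 1 + 0 = 8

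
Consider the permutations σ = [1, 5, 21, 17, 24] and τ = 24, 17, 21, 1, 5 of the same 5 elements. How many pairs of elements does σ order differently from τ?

Assign each item its position (1..5) in the first ordering, then rewrite the second ordering as that position sequence:
positions: 1→1, 5→2, 21→3, 17→4, 24→5
second ordering as positions: [5, 4, 3, 1, 2]
Discordant pairs = inversions in this position sequence.
5: 4, 3, 1, 2 → 4
4: 3, 1, 2 → 3
3: 1, 2 → 2
1: 0
2: 0
Total: 4 + 3 + 2 + 0 + 0 = 9

There are 9 discordant pairs.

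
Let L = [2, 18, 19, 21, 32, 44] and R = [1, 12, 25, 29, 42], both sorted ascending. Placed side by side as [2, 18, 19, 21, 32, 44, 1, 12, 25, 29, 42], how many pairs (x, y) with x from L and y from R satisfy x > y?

Count, for every r in R, how many entries of L exceed r:
r = 1: 2, 18, 19, 21, 32, 44 → 6
r = 12: 18, 19, 21, 32, 44 → 5
r = 25: 32, 44 → 2
r = 29: 32, 44 → 2
r = 42: 44 → 1
Cross-inversions: 6 + 5 + 2 + 2 + 1 = 16

There are 16 split inversions.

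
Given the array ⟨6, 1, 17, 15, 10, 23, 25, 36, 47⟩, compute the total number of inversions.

Inversions: 4

Element-by-element contributions:
6: 1
1: 0
17: 2
15: 1
10: 0
23: 0
25: 0
36: 0
47: 0
Sum: 1 + 0 + 2 + 1 + 0 + 0 + 0 + 0 + 0 = 4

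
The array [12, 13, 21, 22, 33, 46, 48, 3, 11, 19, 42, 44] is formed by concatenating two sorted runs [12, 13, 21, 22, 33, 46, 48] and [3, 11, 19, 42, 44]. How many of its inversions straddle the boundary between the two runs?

23

Take each right-half value and tally the left-half values above it:
r = 3: 12, 13, 21, 22, 33, 46, 48 → 7
r = 11: 12, 13, 21, 22, 33, 46, 48 → 7
r = 19: 21, 22, 33, 46, 48 → 5
r = 42: 46, 48 → 2
r = 44: 46, 48 → 2
Cross-inversions: 7 + 7 + 5 + 2 + 2 = 23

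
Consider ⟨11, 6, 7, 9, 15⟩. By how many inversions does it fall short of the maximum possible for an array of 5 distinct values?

7

Maximum inversions for 5 distinct elements is C(5, 2) = 5·4/2 = 10.
Current inversions — for each element, count later smaller elements:
11: 3
6: 0
7: 0
9: 0
15: 0
Current total: 3 + 0 + 0 + 0 + 0 = 3
Shortfall: 10 − 3 = 7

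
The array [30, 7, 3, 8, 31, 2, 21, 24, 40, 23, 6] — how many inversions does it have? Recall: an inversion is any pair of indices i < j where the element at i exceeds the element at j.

25

Sweep left to right; for each value list the smaller values that follow it:
30: 8
7: 3
3: 1
8: 2
31: 5
2: 0
21: 1
24: 2
40: 2
23: 1
6: 0
Sum: 8 + 3 + 1 + 2 + 5 + 0 + 1 + 2 + 2 + 1 + 0 = 25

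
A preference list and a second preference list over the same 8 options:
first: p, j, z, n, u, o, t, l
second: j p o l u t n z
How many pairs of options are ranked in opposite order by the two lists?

There are 13 pairs.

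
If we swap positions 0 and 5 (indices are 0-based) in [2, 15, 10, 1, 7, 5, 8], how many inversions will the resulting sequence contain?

Positions 0 and 5 hold 2 and 5; after swapping, the array is [5, 15, 10, 1, 7, 2, 8].
Element-by-element contributions:
5: 2
15: 5
10: 4
1: 0
7: 1
2: 0
8: 0
Sum: 2 + 5 + 4 + 0 + 1 + 0 + 0 = 12

12 inversions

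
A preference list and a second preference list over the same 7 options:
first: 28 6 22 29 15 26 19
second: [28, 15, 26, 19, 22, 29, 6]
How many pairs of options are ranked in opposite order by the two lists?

There are 11 pairs.

Assign each item its position (1..7) in the first ordering, then rewrite the second ordering as that position sequence:
positions: 28→1, 6→2, 22→3, 29→4, 15→5, 26→6, 19→7
second ordering as positions: [1, 5, 6, 7, 3, 4, 2]
Discordant pairs = inversions in this position sequence.
1: 0
5: 3, 4, 2 → 3
6: 3, 4, 2 → 3
7: 3, 4, 2 → 3
3: 2 → 1
4: 2 → 1
2: 0
Total: 0 + 3 + 3 + 3 + 1 + 1 + 0 = 11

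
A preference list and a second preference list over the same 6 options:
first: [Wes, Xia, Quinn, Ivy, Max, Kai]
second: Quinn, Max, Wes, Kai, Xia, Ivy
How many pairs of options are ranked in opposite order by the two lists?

Assign each item its position (1..6) in the first ordering, then rewrite the second ordering as that position sequence:
positions: Wes→1, Xia→2, Quinn→3, Ivy→4, Max→5, Kai→6
second ordering as positions: [3, 5, 1, 6, 2, 4]
Discordant pairs = inversions in this position sequence.
3: 1, 2 → 2
5: 1, 2, 4 → 3
1: 0
6: 2, 4 → 2
2: 0
4: 0
Total: 2 + 3 + 0 + 2 + 0 + 0 = 7

7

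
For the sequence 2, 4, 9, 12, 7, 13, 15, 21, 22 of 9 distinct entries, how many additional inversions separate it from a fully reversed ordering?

34 inversions short

Maximum inversions for 9 distinct elements is C(9, 2) = 9·8/2 = 36.
Current inversions — for each element, count later smaller elements:
2: 0
4: 0
9: 1
12: 1
7: 0
13: 0
15: 0
21: 0
22: 0
Current total: 0 + 0 + 1 + 1 + 0 + 0 + 0 + 0 + 0 = 2
Shortfall: 36 − 2 = 34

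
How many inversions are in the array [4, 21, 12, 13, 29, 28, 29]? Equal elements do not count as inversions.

3 inversions

Listing every pair i<j with a[i]>a[j] (using 1-based positions):
(2,3): 21 > 12
(2,4): 21 > 13
(5,6): 29 > 28
That's 3 pairs.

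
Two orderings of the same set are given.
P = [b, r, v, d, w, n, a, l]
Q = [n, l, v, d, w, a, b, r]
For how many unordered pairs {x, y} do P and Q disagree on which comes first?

Disagreeing pairs: 19

Assign each item its position (1..8) in the first ordering, then rewrite the second ordering as that position sequence:
positions: b→1, r→2, v→3, d→4, w→5, n→6, a→7, l→8
second ordering as positions: [6, 8, 3, 4, 5, 7, 1, 2]
Discordant pairs = inversions in this position sequence.
6: 3, 4, 5, 1, 2 → 5
8: 3, 4, 5, 7, 1, 2 → 6
3: 1, 2 → 2
4: 1, 2 → 2
5: 1, 2 → 2
7: 1, 2 → 2
1: 0
2: 0
Total: 5 + 6 + 2 + 2 + 2 + 2 + 0 + 0 = 19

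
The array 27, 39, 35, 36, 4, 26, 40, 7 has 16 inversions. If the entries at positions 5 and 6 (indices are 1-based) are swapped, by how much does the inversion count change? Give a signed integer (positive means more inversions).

Positions 5 and 6 hold 4 and 26; after swapping, the array is [27, 39, 35, 36, 26, 4, 40, 7].
Element-by-element contributions:
27 → 26, 4, 7 → 3
39 → 35, 36, 26, 4, 7 → 5
35 → 26, 4, 7 → 3
36 → 26, 4, 7 → 3
26 → 4, 7 → 2
4 → none → 0
40 → 7 → 1
7 → none → 0
Sum: 3 + 5 + 3 + 3 + 2 + 0 + 1 + 0 = 17
Change: 17 − 16 = +1

+1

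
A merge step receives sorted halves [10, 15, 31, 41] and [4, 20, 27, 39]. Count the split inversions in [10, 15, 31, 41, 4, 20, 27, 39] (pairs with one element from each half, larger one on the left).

9

Take each right-half value and tally the left-half values above it:
r = 4: 10, 15, 31, 41 → 4
r = 20: 31, 41 → 2
r = 27: 31, 41 → 2
r = 39: 41 → 1
Cross-inversions: 4 + 2 + 2 + 1 = 9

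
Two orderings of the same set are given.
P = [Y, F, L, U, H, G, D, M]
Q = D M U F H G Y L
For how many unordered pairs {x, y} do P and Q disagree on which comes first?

Assign each item its position (1..8) in the first ordering, then rewrite the second ordering as that position sequence:
positions: Y→1, F→2, L→3, U→4, H→5, G→6, D→7, M→8
second ordering as positions: [7, 8, 4, 2, 5, 6, 1, 3]
Discordant pairs = inversions in this position sequence.
7: 4, 2, 5, 6, 1, 3 → 6
8: 4, 2, 5, 6, 1, 3 → 6
4: 2, 1, 3 → 3
2: 1 → 1
5: 1, 3 → 2
6: 1, 3 → 2
1: 0
3: 0
Total: 6 + 6 + 3 + 1 + 2 + 2 + 0 + 0 = 20

20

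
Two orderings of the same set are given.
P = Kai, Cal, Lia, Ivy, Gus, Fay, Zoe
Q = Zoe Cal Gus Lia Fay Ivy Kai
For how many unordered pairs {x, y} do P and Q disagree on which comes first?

14 disagreeing pairs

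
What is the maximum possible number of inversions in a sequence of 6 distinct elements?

A reversed (strictly descending) arrangement makes every pair an inversion, giving C(6, 2) inversions.
C(6, 2) = 6·5/2 = 15

15 inversions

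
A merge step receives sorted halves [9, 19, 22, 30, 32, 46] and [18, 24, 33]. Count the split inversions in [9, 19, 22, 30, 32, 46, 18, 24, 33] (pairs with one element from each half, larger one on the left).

For each element r of the right run, count left-run elements greater than r:
r = 18: 19, 22, 30, 32, 46 → 5
r = 24: 30, 32, 46 → 3
r = 33: 46 → 1
Cross-inversions: 5 + 3 + 1 = 9

Cross-inversions: 9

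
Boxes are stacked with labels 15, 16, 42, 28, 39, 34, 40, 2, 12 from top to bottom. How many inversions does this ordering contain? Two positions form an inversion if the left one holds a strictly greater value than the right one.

Count, for each position, how many later elements it exceeds:
15: 2
16: 2
42: 6
28: 2
39: 3
34: 2
40: 2
2: 0
12: 0
Sum: 2 + 2 + 6 + 2 + 3 + 2 + 2 + 0 + 0 = 19

19 out-of-order pairs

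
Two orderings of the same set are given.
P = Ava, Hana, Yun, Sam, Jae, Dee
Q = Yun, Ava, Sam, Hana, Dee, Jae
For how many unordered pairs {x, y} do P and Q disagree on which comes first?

4

Assign each item its position (1..6) in the first ordering, then rewrite the second ordering as that position sequence:
positions: Ava→1, Hana→2, Yun→3, Sam→4, Jae→5, Dee→6
second ordering as positions: [3, 1, 4, 2, 6, 5]
Discordant pairs = inversions in this position sequence.
3: 1, 2 → 2
1: 0
4: 2 → 1
2: 0
6: 5 → 1
5: 0
Total: 2 + 0 + 1 + 0 + 1 + 0 = 4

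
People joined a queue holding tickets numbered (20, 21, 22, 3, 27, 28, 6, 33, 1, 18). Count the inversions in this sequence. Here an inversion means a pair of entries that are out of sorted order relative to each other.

22 out-of-order pairs

Element-by-element contributions:
20: 4
21: 4
22: 4
3: 1
27: 3
28: 3
6: 1
33: 2
1: 0
18: 0
Sum: 4 + 4 + 4 + 1 + 3 + 3 + 1 + 2 + 0 + 0 = 22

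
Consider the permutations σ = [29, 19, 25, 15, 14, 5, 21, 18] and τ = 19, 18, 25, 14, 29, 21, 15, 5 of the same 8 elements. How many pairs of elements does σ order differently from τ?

12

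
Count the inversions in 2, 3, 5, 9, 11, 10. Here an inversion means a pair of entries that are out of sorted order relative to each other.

Out-of-order index pairs (0-indexed):
(4,5): 11 > 10
That's 1 pair.

There is 1 out-of-order pair.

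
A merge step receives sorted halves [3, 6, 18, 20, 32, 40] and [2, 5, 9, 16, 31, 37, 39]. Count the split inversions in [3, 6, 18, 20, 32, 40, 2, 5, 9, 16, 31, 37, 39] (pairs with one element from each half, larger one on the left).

For each element r of the right run, count left-run elements greater than r:
r = 2: 3, 6, 18, 20, 32, 40 → 6
r = 5: 6, 18, 20, 32, 40 → 5
r = 9: 18, 20, 32, 40 → 4
r = 16: 18, 20, 32, 40 → 4
r = 31: 32, 40 → 2
r = 37: 40 → 1
r = 39: 40 → 1
Cross-inversions: 6 + 5 + 4 + 4 + 2 + 1 + 1 = 23

There are 23 cross-inversions.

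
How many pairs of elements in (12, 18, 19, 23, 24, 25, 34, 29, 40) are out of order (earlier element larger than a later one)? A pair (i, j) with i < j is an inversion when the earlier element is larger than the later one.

Count, for each position, how many later elements it exceeds:
12 → none → 0
18 → none → 0
19 → none → 0
23 → none → 0
24 → none → 0
25 → none → 0
34 → 29 → 1
29 → none → 0
40 → none → 0
Sum: 0 + 0 + 0 + 0 + 0 + 0 + 1 + 0 + 0 = 1

Inversions: 1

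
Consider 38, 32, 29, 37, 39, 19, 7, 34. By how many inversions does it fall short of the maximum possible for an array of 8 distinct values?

Maximum inversions for 8 distinct elements is C(8, 2) = 8·7/2 = 28.
Current inversions — for each element, count later smaller elements:
38: 6
32: 3
29: 2
37: 3
39: 3
19: 1
7: 0
34: 0
Current total: 6 + 3 + 2 + 3 + 3 + 1 + 0 + 0 = 18
Shortfall: 28 − 18 = 10

10 inversions short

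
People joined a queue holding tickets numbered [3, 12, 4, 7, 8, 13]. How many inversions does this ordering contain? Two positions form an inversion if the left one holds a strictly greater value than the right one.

3 inversions

Out-of-order index pairs (0-indexed):
(1,2): 12 > 4
(1,3): 12 > 7
(1,4): 12 > 8
That's 3 pairs.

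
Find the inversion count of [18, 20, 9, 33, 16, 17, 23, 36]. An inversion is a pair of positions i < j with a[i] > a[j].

There are 9 inversions.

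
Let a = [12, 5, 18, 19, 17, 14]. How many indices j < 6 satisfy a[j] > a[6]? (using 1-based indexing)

3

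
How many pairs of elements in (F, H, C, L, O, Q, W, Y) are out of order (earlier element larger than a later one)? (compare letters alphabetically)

Count, for each position, how many later elements it exceeds:
F: 1
H: 1
C: 0
L: 0
O: 0
Q: 0
W: 0
Y: 0
Sum: 1 + 1 + 0 + 0 + 0 + 0 + 0 + 0 = 2

2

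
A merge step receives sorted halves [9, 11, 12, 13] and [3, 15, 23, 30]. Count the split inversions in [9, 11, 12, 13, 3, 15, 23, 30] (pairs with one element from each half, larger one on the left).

Count, for every r in R, how many entries of L exceed r:
r = 3: 9, 11, 12, 13 → 4
r = 15: none → 0
r = 23: none → 0
r = 30: none → 0
Cross-inversions: 4 + 0 + 0 + 0 = 4

Split inversions: 4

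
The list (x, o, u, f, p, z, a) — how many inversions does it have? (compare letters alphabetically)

13

For each element, count later entries that are smaller:
x → o, u, f, p, a → 5
o → f, a → 2
u → f, p, a → 3
f → a → 1
p → a → 1
z → a → 1
a → none → 0
Sum: 5 + 2 + 3 + 1 + 1 + 1 + 0 = 13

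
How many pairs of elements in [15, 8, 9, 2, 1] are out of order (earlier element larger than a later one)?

9

For each element, count later entries that are smaller:
15 → 8, 9, 2, 1 → 4
8 → 2, 1 → 2
9 → 2, 1 → 2
2 → 1 → 1
1 → none → 0
Sum: 4 + 2 + 2 + 1 + 0 = 9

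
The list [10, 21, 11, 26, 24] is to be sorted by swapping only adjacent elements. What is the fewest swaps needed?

There are 2 adjacent swaps.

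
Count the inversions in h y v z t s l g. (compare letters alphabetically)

For each element, count later entries that are smaller:
h → g → 1
y → v, t, s, l, g → 5
v → t, s, l, g → 4
z → t, s, l, g → 4
t → s, l, g → 3
s → l, g → 2
l → g → 1
g → none → 0
Sum: 1 + 5 + 4 + 4 + 3 + 2 + 1 + 0 = 20

20 inversions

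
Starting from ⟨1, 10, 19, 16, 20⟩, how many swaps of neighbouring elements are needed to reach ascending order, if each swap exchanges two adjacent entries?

Minimum adjacent swaps = number of inversions (each swap of adjacent out-of-order elements removes one inversion and no swap can remove more).
Count inversions — for each element, later elements that are smaller:
1: none → 0
10: none → 0
19: 16 → 1
16: none → 0
20: none → 0
Total inversions: 0 + 0 + 1 + 0 + 0 = 1

1 swap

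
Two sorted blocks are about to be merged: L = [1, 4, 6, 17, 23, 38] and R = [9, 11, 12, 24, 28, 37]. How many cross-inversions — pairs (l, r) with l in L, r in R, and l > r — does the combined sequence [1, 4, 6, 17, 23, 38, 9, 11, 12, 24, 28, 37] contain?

12 split inversions

For each element r of the right run, count left-run elements greater than r:
r = 9: 17, 23, 38 → 3
r = 11: 17, 23, 38 → 3
r = 12: 17, 23, 38 → 3
r = 24: 38 → 1
r = 28: 38 → 1
r = 37: 38 → 1
Cross-inversions: 3 + 3 + 3 + 1 + 1 + 1 = 12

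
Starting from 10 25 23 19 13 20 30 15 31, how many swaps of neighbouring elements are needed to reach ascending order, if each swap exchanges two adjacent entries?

Each adjacent swap fixes exactly one inversion, so the minimum swap count equals the number of inversions.
Count inversions — for each element, later elements that are smaller:
10: none → 0
25: 23, 19, 13, 20, 15 → 5
23: 19, 13, 20, 15 → 4
19: 13, 15 → 2
13: none → 0
20: 15 → 1
30: 15 → 1
15: none → 0
31: none → 0
Total inversions: 0 + 5 + 4 + 2 + 0 + 1 + 1 + 0 + 0 = 13

13 adjacent swaps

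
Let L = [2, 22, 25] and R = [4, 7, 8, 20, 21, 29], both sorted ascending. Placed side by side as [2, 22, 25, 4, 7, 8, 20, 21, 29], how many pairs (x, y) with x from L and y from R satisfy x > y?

There are 10 cross-inversions.

Count, for every r in R, how many entries of L exceed r:
r = 4: 22, 25 → 2
r = 7: 22, 25 → 2
r = 8: 22, 25 → 2
r = 20: 22, 25 → 2
r = 21: 22, 25 → 2
r = 29: none → 0
Cross-inversions: 2 + 2 + 2 + 2 + 2 + 0 = 10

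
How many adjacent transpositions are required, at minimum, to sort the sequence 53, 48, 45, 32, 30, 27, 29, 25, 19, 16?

44 swaps

Each adjacent swap fixes exactly one inversion, so the minimum swap count equals the number of inversions.
Count inversions — for each element, later elements that are smaller:
53: 48, 45, 32, 30, 27, 29, 25, 19, 16 → 9
48: 45, 32, 30, 27, 29, 25, 19, 16 → 8
45: 32, 30, 27, 29, 25, 19, 16 → 7
32: 30, 27, 29, 25, 19, 16 → 6
30: 27, 29, 25, 19, 16 → 5
27: 25, 19, 16 → 3
29: 25, 19, 16 → 3
25: 19, 16 → 2
19: 16 → 1
16: none → 0
Total inversions: 9 + 8 + 7 + 6 + 5 + 3 + 3 + 2 + 1 + 0 = 44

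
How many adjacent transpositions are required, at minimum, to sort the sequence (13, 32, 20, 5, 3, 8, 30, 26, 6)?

20

The minimum number of adjacent swaps to sort an array equals its inversion count, since every such swap removes exactly one inversion.
Count inversions — for each element, later elements that are smaller:
13: 5, 3, 8, 6 → 4
32: 20, 5, 3, 8, 30, 26, 6 → 7
20: 5, 3, 8, 6 → 4
5: 3 → 1
3: none → 0
8: 6 → 1
30: 26, 6 → 2
26: 6 → 1
6: none → 0
Total inversions: 4 + 7 + 4 + 1 + 0 + 1 + 2 + 1 + 0 = 20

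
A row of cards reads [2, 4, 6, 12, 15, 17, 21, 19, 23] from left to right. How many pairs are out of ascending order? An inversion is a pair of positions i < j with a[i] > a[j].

Count, for each position, how many later elements it exceeds:
2 → none → 0
4 → none → 0
6 → none → 0
12 → none → 0
15 → none → 0
17 → none → 0
21 → 19 → 1
19 → none → 0
23 → none → 0
Sum: 0 + 0 + 0 + 0 + 0 + 0 + 1 + 0 + 0 = 1

1 inversion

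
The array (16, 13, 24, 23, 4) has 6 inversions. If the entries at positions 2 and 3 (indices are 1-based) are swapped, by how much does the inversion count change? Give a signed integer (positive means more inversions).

Positions 2 and 3 hold 13 and 24; after swapping, the array is [16, 24, 13, 23, 4].
For each element, count later entries that are smaller:
16 → 13, 4 → 2
24 → 13, 23, 4 → 3
13 → 4 → 1
23 → 4 → 1
4 → none → 0
Sum: 2 + 3 + 1 + 1 + 0 = 7
Change: 7 − 6 = +1

+1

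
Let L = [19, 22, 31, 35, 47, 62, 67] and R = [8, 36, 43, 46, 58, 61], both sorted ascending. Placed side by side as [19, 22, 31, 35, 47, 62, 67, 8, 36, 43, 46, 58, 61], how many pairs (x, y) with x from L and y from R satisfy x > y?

20 split inversions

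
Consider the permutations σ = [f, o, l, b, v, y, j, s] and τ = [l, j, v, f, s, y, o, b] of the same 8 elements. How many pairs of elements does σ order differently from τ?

15 discordant pairs

Assign each item its position (1..8) in the first ordering, then rewrite the second ordering as that position sequence:
positions: f→1, o→2, l→3, b→4, v→5, y→6, j→7, s→8
second ordering as positions: [3, 7, 5, 1, 8, 6, 2, 4]
Discordant pairs = inversions in this position sequence.
3: 1, 2 → 2
7: 5, 1, 6, 2, 4 → 5
5: 1, 2, 4 → 3
1: 0
8: 6, 2, 4 → 3
6: 2, 4 → 2
2: 0
4: 0
Total: 2 + 5 + 3 + 0 + 3 + 2 + 0 + 0 = 15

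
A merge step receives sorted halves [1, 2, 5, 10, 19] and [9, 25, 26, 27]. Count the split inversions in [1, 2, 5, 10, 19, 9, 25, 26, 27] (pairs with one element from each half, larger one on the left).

For each element r of the right run, count left-run elements greater than r:
r = 9: 10, 19 → 2
r = 25: none → 0
r = 26: none → 0
r = 27: none → 0
Cross-inversions: 2 + 0 + 0 + 0 = 2

2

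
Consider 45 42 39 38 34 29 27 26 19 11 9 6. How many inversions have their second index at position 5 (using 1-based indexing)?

4 such elements

The element at index 5 is 34.
Elements before it: 45, 42, 39, 38
Those larger than 34: 45, 42, 39, 38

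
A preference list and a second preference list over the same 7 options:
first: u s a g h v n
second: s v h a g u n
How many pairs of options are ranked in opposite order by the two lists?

Assign each item its position (1..7) in the first ordering, then rewrite the second ordering as that position sequence:
positions: u→1, s→2, a→3, g→4, h→5, v→6, n→7
second ordering as positions: [2, 6, 5, 3, 4, 1, 7]
Discordant pairs = inversions in this position sequence.
2: 1 → 1
6: 5, 3, 4, 1 → 4
5: 3, 4, 1 → 3
3: 1 → 1
4: 1 → 1
1: 0
7: 0
Total: 1 + 4 + 3 + 1 + 1 + 0 + 0 = 10

10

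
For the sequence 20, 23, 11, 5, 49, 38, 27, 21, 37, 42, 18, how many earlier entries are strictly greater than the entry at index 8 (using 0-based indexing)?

2 such elements

The element at index 8 is 37.
Elements before it: 20, 23, 11, 5, 49, 38, 27, 21
Those larger than 37: 49, 38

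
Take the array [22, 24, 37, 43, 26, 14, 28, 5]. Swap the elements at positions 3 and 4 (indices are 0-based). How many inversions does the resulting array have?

15 inversions

Positions 3 and 4 hold 43 and 26; after swapping, the array is [22, 24, 37, 26, 43, 14, 28, 5].
For each element, count later entries that are smaller:
22 → 14, 5 → 2
24 → 14, 5 → 2
37 → 26, 14, 28, 5 → 4
26 → 14, 5 → 2
43 → 14, 28, 5 → 3
14 → 5 → 1
28 → 5 → 1
5 → none → 0
Sum: 2 + 2 + 4 + 2 + 3 + 1 + 1 + 0 = 15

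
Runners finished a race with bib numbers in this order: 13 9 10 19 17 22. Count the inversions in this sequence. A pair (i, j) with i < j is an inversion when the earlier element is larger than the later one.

3 inversions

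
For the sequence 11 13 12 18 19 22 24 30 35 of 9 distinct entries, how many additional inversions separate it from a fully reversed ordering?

35 inversions short

Maximum inversions for 9 distinct elements is C(9, 2) = 9·8/2 = 36.
Current inversions — for each element, count later smaller elements:
11: 0
13: 1
12: 0
18: 0
19: 0
22: 0
24: 0
30: 0
35: 0
Current total: 0 + 1 + 0 + 0 + 0 + 0 + 0 + 0 + 0 = 1
Shortfall: 36 − 1 = 35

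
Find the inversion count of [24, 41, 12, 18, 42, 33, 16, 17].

16 out-of-order pairs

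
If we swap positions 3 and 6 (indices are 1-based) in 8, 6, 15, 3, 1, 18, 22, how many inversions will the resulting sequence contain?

9

Positions 3 and 6 hold 15 and 18; after swapping, the array is [8, 6, 18, 3, 1, 15, 22].
Element-by-element contributions:
8: 3
6: 2
18: 3
3: 1
1: 0
15: 0
22: 0
Sum: 3 + 2 + 3 + 1 + 0 + 0 + 0 = 9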